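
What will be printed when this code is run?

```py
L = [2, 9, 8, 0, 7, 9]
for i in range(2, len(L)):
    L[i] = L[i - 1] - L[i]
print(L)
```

i=2: L[2] = 9-8 = 1 → [2, 9, 1, 0, 7, 9]
i=3: L[3] = 1-0 = 1 → [2, 9, 1, 1, 7, 9]
i=4: L[4] = 1-7 = -6 → [2, 9, 1, 1, -6, 9]
i=5: L[5] = (-6)-9 = -15 → [2, 9, 1, 1, -6, -15]

[2, 9, 1, 1, -6, -15]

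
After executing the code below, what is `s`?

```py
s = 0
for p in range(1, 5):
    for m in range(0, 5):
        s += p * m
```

p=1,m=0: s = 0+0 = 0
p=1,m=1: s = 0+1 = 1
p=1,m=2: s = 1+2 = 3
p=1,m=3: s = 3+3 = 6
p=1,m=4: s = 6+4 = 10
p=2,m=0: s = 10+0 = 10
p=2,m=1: s = 10+2 = 12
p=2,m=2: s = 12+4 = 16
p=2,m=3: s = 16+6 = 22
p=2,m=4: s = 22+8 = 30
p=3,m=0: s = 30+0 = 30
p=3,m=1: s = 30+3 = 33
p=3,m=2: s = 33+6 = 39
p=3,m=3: s = 39+9 = 48
p=3,m=4: s = 48+12 = 60
p=4,m=0: s = 60+0 = 60
p=4,m=1: s = 60+4 = 64
p=4,m=2: s = 64+8 = 72
p=4,m=3: s = 72+12 = 84
p=4,m=4: s = 84+16 = 100

100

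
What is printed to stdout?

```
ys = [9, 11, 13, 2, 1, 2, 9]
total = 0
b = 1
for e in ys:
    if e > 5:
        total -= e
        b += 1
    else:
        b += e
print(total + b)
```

-32

e=9: >5, total = 0-9 = -9; b=2
e=11: >5, total = (-9)-11 = -20; b=3
e=13: >5, total = (-20)-13 = -33; b=4
e=2: not >5; b=6
e=1: not >5; b=7
e=2: not >5; b=9
e=9: >5, total = (-33)-9 = -42; b=10
total+b = (-42)+10 = -32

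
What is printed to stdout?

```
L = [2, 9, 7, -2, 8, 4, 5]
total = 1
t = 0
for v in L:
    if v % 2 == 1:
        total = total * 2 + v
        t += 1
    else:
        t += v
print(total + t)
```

v=2: not odd; t=2
v=9: odd, total = 1*2+9 = 11; t=3
v=7: odd, total = 11*2+7 = 29; t=4
v=-2: not odd; t=2
v=8: not odd; t=10
v=4: not odd; t=14
v=5: odd, total = 29*2+5 = 63; t=15
total+t = 63+15 = 78

78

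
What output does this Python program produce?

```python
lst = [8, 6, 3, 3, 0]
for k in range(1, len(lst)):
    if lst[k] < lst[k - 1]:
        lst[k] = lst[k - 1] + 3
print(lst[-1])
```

k=1: 6<8, lst[1] = 8+3 = 11 → [8, 11, 3, 3, 0]
k=2: 3<11, lst[2] = 11+3 = 14 → [8, 11, 14, 3, 0]
k=3: 3<14, lst[3] = 14+3 = 17 → [8, 11, 14, 17, 0]
k=4: 0<17, lst[4] = 17+3 = 20 → [8, 11, 14, 17, 20]

20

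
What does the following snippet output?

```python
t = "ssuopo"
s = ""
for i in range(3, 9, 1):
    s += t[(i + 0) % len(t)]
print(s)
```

opossu

i=3: add t[3]='o' → 'o'
i=4: add t[4]='p' → 'op'
i=5: add t[5]='o' → 'opo'
i=6: add t[0]='s' → 'opos'
i=7: add t[1]='s' → 'oposs'
i=8: add t[2]='u' → 'opossu'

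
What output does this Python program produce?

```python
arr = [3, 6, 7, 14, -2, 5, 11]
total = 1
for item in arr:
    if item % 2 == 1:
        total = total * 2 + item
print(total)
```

item=3: odd, total = 1*2+3 = 5
item=6: not odd
item=7: odd, total = 5*2+7 = 17
item=14: not odd
item=-2: not odd
item=5: odd, total = 17*2+5 = 39
item=11: odd, total = 39*2+11 = 89

89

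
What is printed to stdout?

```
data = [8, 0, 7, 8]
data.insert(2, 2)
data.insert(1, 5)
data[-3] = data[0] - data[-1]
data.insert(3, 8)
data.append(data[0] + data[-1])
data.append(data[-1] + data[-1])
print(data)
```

insert 2 at 2 → [8, 0, 2, 7, 8]
insert 5 at 1 → [8, 5, 0, 2, 7, 8]
data[-3] = data[0]-data[-1] = 8-8 = 0 → [8, 5, 0, 0, 7, 8]
insert 8 at 3 → [8, 5, 0, 8, 0, 7, 8]
append data[0]+data[-1] = 8+8 = 16 → [8, 5, 0, 8, 0, 7, 8, 16]
append data[-1]+data[-1] = 16+16 = 32 → [8, 5, 0, 8, 0, 7, 8, 16, 32]

[8, 5, 0, 8, 0, 7, 8, 16, 32]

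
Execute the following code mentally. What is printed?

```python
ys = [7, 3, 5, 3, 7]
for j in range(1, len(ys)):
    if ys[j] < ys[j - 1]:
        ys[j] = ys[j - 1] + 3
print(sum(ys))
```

j=1: 3<7, ys[1] = 7+3 = 10 → [7, 10, 5, 3, 7]
j=2: 5<10, ys[2] = 10+3 = 13 → [7, 10, 13, 3, 7]
j=3: 3<13, ys[3] = 13+3 = 16 → [7, 10, 13, 16, 7]
j=4: 7<16, ys[4] = 16+3 = 19 → [7, 10, 13, 16, 19]
sum = 65

65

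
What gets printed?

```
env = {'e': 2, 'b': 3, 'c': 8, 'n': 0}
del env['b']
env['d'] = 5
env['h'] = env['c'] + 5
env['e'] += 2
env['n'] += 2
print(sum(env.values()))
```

del 'b' → {'e': 2, 'c': 8, 'n': 0}
env['d'] = 5 → {'e': 2, 'c': 8, 'n': 0, 'd': 5}
env['h'] = env['c']+5 = 13 → {'e': 2, 'c': 8, 'n': 0, 'd': 5, 'h': 13}
env['e'] = 2+2 = 4 → {'e': 4, 'c': 8, 'n': 0, 'd': 5, 'h': 13}
env['n'] = 0+2 = 2 → {'e': 4, 'c': 8, 'n': 2, 'd': 5, 'h': 13}
sum of values = 32

32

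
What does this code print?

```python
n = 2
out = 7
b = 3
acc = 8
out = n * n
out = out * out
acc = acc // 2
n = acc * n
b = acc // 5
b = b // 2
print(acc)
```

out = 2*2 = 4
out = 4*4 = 16
acc = 8//2 = 4
n = 4*2 = 8
b = 4//5 = 0
b = 0//2 = 0

4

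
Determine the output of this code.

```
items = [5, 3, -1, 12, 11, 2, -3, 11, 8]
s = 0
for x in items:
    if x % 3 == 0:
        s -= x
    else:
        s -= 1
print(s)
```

-18

x=5: not %3==0, s = 0-1 = -1
x=3: %3==0, s = (-1)-3 = -4
x=-1: not %3==0, s = (-4)-1 = -5
x=12: %3==0, s = (-5)-12 = -17
x=11: not %3==0, s = (-17)-1 = -18
x=2: not %3==0, s = (-18)-1 = -19
x=-3: %3==0, s = (-19)-(-3) = -16
x=11: not %3==0, s = (-16)-1 = -17
x=8: not %3==0, s = (-17)-1 = -18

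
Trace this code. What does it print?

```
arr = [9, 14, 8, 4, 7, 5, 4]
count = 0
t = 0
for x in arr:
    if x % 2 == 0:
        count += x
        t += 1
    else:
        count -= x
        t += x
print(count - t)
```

x=9: not even, count = 0-9 = -9; t=9
x=14: even, count = (-9)+14 = 5; t=10
x=8: even, count = 5+8 = 13; t=11
x=4: even, count = 13+4 = 17; t=12
x=7: not even, count = 17-7 = 10; t=19
x=5: not even, count = 10-5 = 5; t=24
x=4: even, count = 5+4 = 9; t=25
count-t = 9-25 = -16

-16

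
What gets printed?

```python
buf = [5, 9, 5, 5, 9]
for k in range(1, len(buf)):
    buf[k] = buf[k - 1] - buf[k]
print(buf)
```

k=1: buf[1] = 5-9 = -4 → [5, -4, 5, 5, 9]
k=2: buf[2] = (-4)-5 = -9 → [5, -4, -9, 5, 9]
k=3: buf[3] = (-9)-5 = -14 → [5, -4, -9, -14, 9]
k=4: buf[4] = (-14)-9 = -23 → [5, -4, -9, -14, -23]

[5, -4, -9, -14, -23]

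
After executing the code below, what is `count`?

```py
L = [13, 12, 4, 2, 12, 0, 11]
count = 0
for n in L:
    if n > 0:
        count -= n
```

n=13: >0, count = 0-13 = -13
n=12: >0, count = (-13)-12 = -25
n=4: >0, count = (-25)-4 = -29
n=2: >0, count = (-29)-2 = -31
n=12: >0, count = (-31)-12 = -43
n=0: not >0
n=11: >0, count = (-43)-11 = -54

-54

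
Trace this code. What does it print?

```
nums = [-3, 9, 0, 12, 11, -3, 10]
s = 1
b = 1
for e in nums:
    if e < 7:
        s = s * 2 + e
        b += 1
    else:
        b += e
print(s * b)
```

e=-3: <7, s = 1*2+(-3) = -1; b=2
e=9: not <7; b=11
e=0: <7, s = (-1)*2+0 = -2; b=12
e=12: not <7; b=24
e=11: not <7; b=35
e=-3: <7, s = (-2)*2+(-3) = -7; b=36
e=10: not <7; b=46
s*b = (-7)*46 = -322

-322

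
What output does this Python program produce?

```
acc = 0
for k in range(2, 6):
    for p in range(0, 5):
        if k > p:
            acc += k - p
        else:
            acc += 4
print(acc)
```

k=2,p=0: 2>0, acc = 0+2 = 2
k=2,p=1: 2>1, acc = 2+1 = 3
k=2,p=2: not 2>2, acc = 3+4 = 7
k=2,p=3: not 2>3, acc = 7+4 = 11
k=2,p=4: not 2>4, acc = 11+4 = 15
k=3,p=0: 3>0, acc = 15+3 = 18
k=3,p=1: 3>1, acc = 18+2 = 20
k=3,p=2: 3>2, acc = 20+1 = 21
k=3,p=3: not 3>3, acc = 21+4 = 25
k=3,p=4: not 3>4, acc = 25+4 = 29
k=4,p=0: 4>0, acc = 29+4 = 33
k=4,p=1: 4>1, acc = 33+3 = 36
k=4,p=2: 4>2, acc = 36+2 = 38
k=4,p=3: 4>3, acc = 38+1 = 39
k=4,p=4: not 4>4, acc = 39+4 = 43
k=5,p=0: 5>0, acc = 43+5 = 48
k=5,p=1: 5>1, acc = 48+4 = 52
k=5,p=2: 5>2, acc = 52+3 = 55
k=5,p=3: 5>3, acc = 55+2 = 57
k=5,p=4: 5>4, acc = 57+1 = 58

58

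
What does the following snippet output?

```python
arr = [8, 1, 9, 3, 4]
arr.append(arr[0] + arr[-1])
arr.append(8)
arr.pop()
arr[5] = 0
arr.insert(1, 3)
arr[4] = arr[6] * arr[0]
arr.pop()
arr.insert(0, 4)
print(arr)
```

append arr[0]+arr[-1] = 8+4 = 12 → [8, 1, 9, 3, 4, 12]
append 8 → [8, 1, 9, 3, 4, 12, 8]
pop() removes 8 → [8, 1, 9, 3, 4, 12]
arr[5] = 0 → [8, 1, 9, 3, 4, 0]
insert 3 at 1 → [8, 3, 1, 9, 3, 4, 0]
arr[4] = arr[6]*arr[0] = 0*8 = 0 → [8, 3, 1, 9, 0, 4, 0]
pop() removes 0 → [8, 3, 1, 9, 0, 4]
insert 4 at 0 → [4, 8, 3, 1, 9, 0, 4]

[4, 8, 3, 1, 9, 0, 4]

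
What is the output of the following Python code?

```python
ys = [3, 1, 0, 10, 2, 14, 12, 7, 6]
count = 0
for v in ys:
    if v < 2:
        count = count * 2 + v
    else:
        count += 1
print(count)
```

12

v=3: not <2, count = 0+1 = 1
v=1: <2, count = 1*2+1 = 3
v=0: <2, count = 3*2+0 = 6
v=10: not <2, count = 6+1 = 7
v=2: not <2, count = 7+1 = 8
v=14: not <2, count = 8+1 = 9
v=12: not <2, count = 9+1 = 10
v=7: not <2, count = 10+1 = 11
v=6: not <2, count = 11+1 = 12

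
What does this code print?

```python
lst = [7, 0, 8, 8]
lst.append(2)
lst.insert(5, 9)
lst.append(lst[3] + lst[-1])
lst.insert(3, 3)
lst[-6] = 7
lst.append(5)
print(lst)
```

append 2 → [7, 0, 8, 8, 2]
insert 9 at 5 → [7, 0, 8, 8, 2, 9]
append lst[3]+lst[-1] = 8+9 = 17 → [7, 0, 8, 8, 2, 9, 17]
insert 3 at 3 → [7, 0, 8, 3, 8, 2, 9, 17]
lst[-6] = 7 → [7, 0, 7, 3, 8, 2, 9, 17]
append 5 → [7, 0, 7, 3, 8, 2, 9, 17, 5]

[7, 0, 7, 3, 8, 2, 9, 17, 5]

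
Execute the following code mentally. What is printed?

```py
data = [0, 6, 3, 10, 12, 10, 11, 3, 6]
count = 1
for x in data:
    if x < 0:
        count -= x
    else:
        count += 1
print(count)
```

10

x=0: not <0, count = 1+1 = 2
x=6: not <0, count = 2+1 = 3
x=3: not <0, count = 3+1 = 4
x=10: not <0, count = 4+1 = 5
x=12: not <0, count = 5+1 = 6
x=10: not <0, count = 6+1 = 7
x=11: not <0, count = 7+1 = 8
x=3: not <0, count = 8+1 = 9
x=6: not <0, count = 9+1 = 10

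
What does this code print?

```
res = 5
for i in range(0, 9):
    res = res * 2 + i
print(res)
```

3062

i=0: res = 5*2+0 = 10
i=1: res = 10*2+1 = 21
i=2: res = 21*2+2 = 44
i=3: res = 44*2+3 = 91
i=4: res = 91*2+4 = 186
i=5: res = 186*2+5 = 377
i=6: res = 377*2+6 = 760
i=7: res = 760*2+7 = 1527
i=8: res = 1527*2+8 = 3062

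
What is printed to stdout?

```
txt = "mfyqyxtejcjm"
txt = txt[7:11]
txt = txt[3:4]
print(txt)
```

slice [7:11] → 'ejcj'
slice [3:4] → 'j'

j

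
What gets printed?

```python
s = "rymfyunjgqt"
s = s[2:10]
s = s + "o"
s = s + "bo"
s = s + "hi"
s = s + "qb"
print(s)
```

slice [2:10] → 'mfyunjgq'
+ 'o' → 'mfyunjgqo'
+ 'bo' → 'mfyunjgqobo'
+ 'hi' → 'mfyunjgqobohi'
+ 'qb' → 'mfyunjgqobohiqb'

mfyunjgqobohiqb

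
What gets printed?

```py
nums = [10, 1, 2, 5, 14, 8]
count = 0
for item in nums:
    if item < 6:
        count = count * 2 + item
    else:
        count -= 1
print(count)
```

3

item=10: not <6, count = 0-1 = -1
item=1: <6, count = (-1)*2+1 = -1
item=2: <6, count = (-1)*2+2 = 0
item=5: <6, count = 0*2+5 = 5
item=14: not <6, count = 5-1 = 4
item=8: not <6, count = 4-1 = 3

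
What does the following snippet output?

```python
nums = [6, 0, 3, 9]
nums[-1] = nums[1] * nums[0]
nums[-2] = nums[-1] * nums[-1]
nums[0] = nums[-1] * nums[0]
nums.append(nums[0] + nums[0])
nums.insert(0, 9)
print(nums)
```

[9, 0, 0, 0, 0, 0]

nums[-1] = nums[1]*nums[0] = 0*6 = 0 → [6, 0, 3, 0]
nums[-2] = nums[-1]*nums[-1] = 0*0 = 0 → [6, 0, 0, 0]
nums[0] = nums[-1]*nums[0] = 0*6 = 0 → [0, 0, 0, 0]
append nums[0]+nums[0] = 0+0 = 0 → [0, 0, 0, 0, 0]
insert 9 at 0 → [9, 0, 0, 0, 0, 0]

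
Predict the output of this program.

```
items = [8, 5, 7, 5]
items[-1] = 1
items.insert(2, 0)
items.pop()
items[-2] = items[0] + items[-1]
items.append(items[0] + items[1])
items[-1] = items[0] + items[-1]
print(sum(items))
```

items[-1] = 1 → [8, 5, 7, 1]
insert 0 at 2 → [8, 5, 0, 7, 1]
pop() removes 1 → [8, 5, 0, 7]
items[-2] = items[0]+items[-1] = 8+7 = 15 → [8, 5, 15, 7]
append items[0]+items[1] = 8+5 = 13 → [8, 5, 15, 7, 13]
items[-1] = items[0]+items[-1] = 8+13 = 21 → [8, 5, 15, 7, 21]
sum = 56

56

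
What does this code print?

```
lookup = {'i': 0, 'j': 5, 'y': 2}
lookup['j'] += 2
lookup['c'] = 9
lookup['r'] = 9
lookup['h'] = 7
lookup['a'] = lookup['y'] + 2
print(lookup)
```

{'i': 0, 'j': 7, 'y': 2, 'c': 9, 'r': 9, 'h': 7, 'a': 4}

lookup['j'] = 5+2 = 7 → {'i': 0, 'j': 7, 'y': 2}
lookup['c'] = 9 → {'i': 0, 'j': 7, 'y': 2, 'c': 9}
lookup['r'] = 9 → {'i': 0, 'j': 7, 'y': 2, 'c': 9, 'r': 9}
lookup['h'] = 7 → {'i': 0, 'j': 7, 'y': 2, 'c': 9, 'r': 9, 'h': 7}
lookup['a'] = lookup['y']+2 = 4 → {'i': 0, 'j': 7, 'y': 2, 'c': 9, 'r': 9, 'h': 7, 'a': 4}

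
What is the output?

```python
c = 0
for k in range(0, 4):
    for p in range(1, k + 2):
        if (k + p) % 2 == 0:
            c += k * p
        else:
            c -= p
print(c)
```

4

k=0,p=1: odd sum, c = 0-1 = -1
k=1,p=1: even sum, c = (-1)+1 = 0
k=1,p=2: odd sum, c = 0-2 = -2
k=2,p=1: odd sum, c = (-2)-1 = -3
k=2,p=2: even sum, c = (-3)+4 = 1
k=2,p=3: odd sum, c = 1-3 = -2
k=3,p=1: even sum, c = (-2)+3 = 1
k=3,p=2: odd sum, c = 1-2 = -1
k=3,p=3: even sum, c = (-1)+9 = 8
k=3,p=4: odd sum, c = 8-4 = 4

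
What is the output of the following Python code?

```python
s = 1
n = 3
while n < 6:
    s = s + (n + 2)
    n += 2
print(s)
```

n=3: s = 1+5 = 6
n=5: s = 6+7 = 13

13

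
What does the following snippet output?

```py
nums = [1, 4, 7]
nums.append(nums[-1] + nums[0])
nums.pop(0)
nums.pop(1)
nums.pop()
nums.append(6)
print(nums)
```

[4, 6]

append nums[-1]+nums[0] = 7+1 = 8 → [1, 4, 7, 8]
pop(0) removes 1 → [4, 7, 8]
pop(1) removes 7 → [4, 8]
pop() removes 8 → [4]
append 6 → [4, 6]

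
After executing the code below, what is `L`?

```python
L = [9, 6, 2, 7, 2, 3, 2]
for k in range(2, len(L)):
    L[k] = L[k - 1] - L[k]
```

k=2: L[2] = 6-2 = 4 → [9, 6, 4, 7, 2, 3, 2]
k=3: L[3] = 4-7 = -3 → [9, 6, 4, -3, 2, 3, 2]
k=4: L[4] = (-3)-2 = -5 → [9, 6, 4, -3, -5, 3, 2]
k=5: L[5] = (-5)-3 = -8 → [9, 6, 4, -3, -5, -8, 2]
k=6: L[6] = (-8)-2 = -10 → [9, 6, 4, -3, -5, -8, -10]

[9, 6, 4, -3, -5, -8, -10]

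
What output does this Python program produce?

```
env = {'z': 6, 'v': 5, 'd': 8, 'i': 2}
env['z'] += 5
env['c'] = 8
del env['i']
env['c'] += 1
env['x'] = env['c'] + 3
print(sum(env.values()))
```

env['z'] = 6+5 = 11 → {'z': 11, 'v': 5, 'd': 8, 'i': 2}
env['c'] = 8 → {'z': 11, 'v': 5, 'd': 8, 'i': 2, 'c': 8}
del 'i' → {'z': 11, 'v': 5, 'd': 8, 'c': 8}
env['c'] = 8+1 = 9 → {'z': 11, 'v': 5, 'd': 8, 'c': 9}
env['x'] = env['c']+3 = 12 → {'z': 11, 'v': 5, 'd': 8, 'c': 9, 'x': 12}
sum of values = 45

45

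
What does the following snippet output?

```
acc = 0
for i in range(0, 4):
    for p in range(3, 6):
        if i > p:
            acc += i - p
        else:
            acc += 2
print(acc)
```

24

i=0,p=3: not 0>3, acc = 0+2 = 2
i=0,p=4: not 0>4, acc = 2+2 = 4
i=0,p=5: not 0>5, acc = 4+2 = 6
i=1,p=3: not 1>3, acc = 6+2 = 8
i=1,p=4: not 1>4, acc = 8+2 = 10
i=1,p=5: not 1>5, acc = 10+2 = 12
i=2,p=3: not 2>3, acc = 12+2 = 14
i=2,p=4: not 2>4, acc = 14+2 = 16
i=2,p=5: not 2>5, acc = 16+2 = 18
i=3,p=3: not 3>3, acc = 18+2 = 20
i=3,p=4: not 3>4, acc = 20+2 = 22
i=3,p=5: not 3>5, acc = 22+2 = 24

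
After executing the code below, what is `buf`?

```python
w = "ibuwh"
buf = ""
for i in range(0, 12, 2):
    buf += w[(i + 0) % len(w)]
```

'iuhbwi'

i=0: add w[0]='i' → 'i'
i=2: add w[2]='u' → 'iu'
i=4: add w[4]='h' → 'iuh'
i=6: add w[1]='b' → 'iuhb'
i=8: add w[3]='w' → 'iuhbw'
i=10: add w[0]='i' → 'iuhbwi'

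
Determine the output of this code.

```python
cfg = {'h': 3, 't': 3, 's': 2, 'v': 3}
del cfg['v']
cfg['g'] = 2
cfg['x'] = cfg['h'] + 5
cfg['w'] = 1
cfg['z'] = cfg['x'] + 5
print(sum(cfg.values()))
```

del 'v' → {'h': 3, 't': 3, 's': 2}
cfg['g'] = 2 → {'h': 3, 't': 3, 's': 2, 'g': 2}
cfg['x'] = cfg['h']+5 = 8 → {'h': 3, 't': 3, 's': 2, 'g': 2, 'x': 8}
cfg['w'] = 1 → {'h': 3, 't': 3, 's': 2, 'g': 2, 'x': 8, 'w': 1}
cfg['z'] = cfg['x']+5 = 13 → {'h': 3, 't': 3, 's': 2, 'g': 2, 'x': 8, 'w': 1, 'z': 13}
sum of values = 32

32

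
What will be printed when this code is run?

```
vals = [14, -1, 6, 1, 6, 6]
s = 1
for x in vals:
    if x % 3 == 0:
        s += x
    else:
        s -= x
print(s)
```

x=14: not %3==0, s = 1-14 = -13
x=-1: not %3==0, s = (-13)-(-1) = -12
x=6: %3==0, s = (-12)+6 = -6
x=1: not %3==0, s = (-6)-1 = -7
x=6: %3==0, s = (-7)+6 = -1
x=6: %3==0, s = (-1)+6 = 5

5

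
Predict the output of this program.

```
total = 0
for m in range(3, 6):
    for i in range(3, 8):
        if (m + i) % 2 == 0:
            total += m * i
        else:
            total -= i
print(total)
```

m=3,i=3: even sum, total = 0+9 = 9
m=3,i=4: odd sum, total = 9-4 = 5
m=3,i=5: even sum, total = 5+15 = 20
m=3,i=6: odd sum, total = 20-6 = 14
m=3,i=7: even sum, total = 14+21 = 35
m=4,i=3: odd sum, total = 35-3 = 32
m=4,i=4: even sum, total = 32+16 = 48
m=4,i=5: odd sum, total = 48-5 = 43
m=4,i=6: even sum, total = 43+24 = 67
m=4,i=7: odd sum, total = 67-7 = 60
m=5,i=3: even sum, total = 60+15 = 75
m=5,i=4: odd sum, total = 75-4 = 71
m=5,i=5: even sum, total = 71+25 = 96
m=5,i=6: odd sum, total = 96-6 = 90
m=5,i=7: even sum, total = 90+35 = 125

125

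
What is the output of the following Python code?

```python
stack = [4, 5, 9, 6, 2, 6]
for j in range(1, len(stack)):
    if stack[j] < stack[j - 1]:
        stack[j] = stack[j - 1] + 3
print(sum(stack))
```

63

j=1: 5>=4, unchanged → [4, 5, 9, 6, 2, 6]
j=2: 9>=5, unchanged → [4, 5, 9, 6, 2, 6]
j=3: 6<9, stack[3] = 9+3 = 12 → [4, 5, 9, 12, 2, 6]
j=4: 2<12, stack[4] = 12+3 = 15 → [4, 5, 9, 12, 15, 6]
j=5: 6<15, stack[5] = 15+3 = 18 → [4, 5, 9, 12, 15, 18]
sum = 63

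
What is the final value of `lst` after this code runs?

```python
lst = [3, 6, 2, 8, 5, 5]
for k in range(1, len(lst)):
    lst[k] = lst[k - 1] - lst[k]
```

[3, -3, -5, -13, -18, -23]

k=1: lst[1] = 3-6 = -3 → [3, -3, 2, 8, 5, 5]
k=2: lst[2] = (-3)-2 = -5 → [3, -3, -5, 8, 5, 5]
k=3: lst[3] = (-5)-8 = -13 → [3, -3, -5, -13, 5, 5]
k=4: lst[4] = (-13)-5 = -18 → [3, -3, -5, -13, -18, 5]
k=5: lst[5] = (-18)-5 = -23 → [3, -3, -5, -13, -18, -23]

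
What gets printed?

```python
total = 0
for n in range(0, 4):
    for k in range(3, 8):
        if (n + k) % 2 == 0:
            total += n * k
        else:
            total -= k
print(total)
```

30

n=0,k=3: odd sum, total = 0-3 = -3
n=0,k=4: even sum, total = (-3)+0 = -3
n=0,k=5: odd sum, total = (-3)-5 = -8
n=0,k=6: even sum, total = (-8)+0 = -8
n=0,k=7: odd sum, total = (-8)-7 = -15
n=1,k=3: even sum, total = (-15)+3 = -12
n=1,k=4: odd sum, total = (-12)-4 = -16
n=1,k=5: even sum, total = (-16)+5 = -11
n=1,k=6: odd sum, total = (-11)-6 = -17
n=1,k=7: even sum, total = (-17)+7 = -10
n=2,k=3: odd sum, total = (-10)-3 = -13
n=2,k=4: even sum, total = (-13)+8 = -5
n=2,k=5: odd sum, total = (-5)-5 = -10
n=2,k=6: even sum, total = (-10)+12 = 2
n=2,k=7: odd sum, total = 2-7 = -5
n=3,k=3: even sum, total = (-5)+9 = 4
n=3,k=4: odd sum, total = 4-4 = 0
n=3,k=5: even sum, total = 0+15 = 15
n=3,k=6: odd sum, total = 15-6 = 9
n=3,k=7: even sum, total = 9+21 = 30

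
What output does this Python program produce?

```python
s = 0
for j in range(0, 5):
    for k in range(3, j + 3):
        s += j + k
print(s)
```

70

j=1,k=3: s = 0+4 = 4
j=2,k=3: s = 4+5 = 9
j=2,k=4: s = 9+6 = 15
j=3,k=3: s = 15+6 = 21
j=3,k=4: s = 21+7 = 28
j=3,k=5: s = 28+8 = 36
j=4,k=3: s = 36+7 = 43
j=4,k=4: s = 43+8 = 51
j=4,k=5: s = 51+9 = 60
j=4,k=6: s = 60+10 = 70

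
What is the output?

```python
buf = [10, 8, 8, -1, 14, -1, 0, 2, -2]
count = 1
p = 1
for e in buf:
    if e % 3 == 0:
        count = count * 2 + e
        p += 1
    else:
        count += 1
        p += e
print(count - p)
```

-24

e=10: not %3==0, count = 1+1 = 2; p=11
e=8: not %3==0, count = 2+1 = 3; p=19
e=8: not %3==0, count = 3+1 = 4; p=27
e=-1: not %3==0, count = 4+1 = 5; p=26
e=14: not %3==0, count = 5+1 = 6; p=40
e=-1: not %3==0, count = 6+1 = 7; p=39
e=0: %3==0, count = 7*2+0 = 14; p=40
e=2: not %3==0, count = 14+1 = 15; p=42
e=-2: not %3==0, count = 15+1 = 16; p=40
count-p = 16-40 = -24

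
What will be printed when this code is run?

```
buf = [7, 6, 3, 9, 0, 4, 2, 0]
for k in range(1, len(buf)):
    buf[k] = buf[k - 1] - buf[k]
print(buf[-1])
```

k=1: buf[1] = 7-6 = 1 → [7, 1, 3, 9, 0, 4, 2, 0]
k=2: buf[2] = 1-3 = -2 → [7, 1, -2, 9, 0, 4, 2, 0]
k=3: buf[3] = (-2)-9 = -11 → [7, 1, -2, -11, 0, 4, 2, 0]
k=4: buf[4] = (-11)-0 = -11 → [7, 1, -2, -11, -11, 4, 2, 0]
k=5: buf[5] = (-11)-4 = -15 → [7, 1, -2, -11, -11, -15, 2, 0]
k=6: buf[6] = (-15)-2 = -17 → [7, 1, -2, -11, -11, -15, -17, 0]
k=7: buf[7] = (-17)-0 = -17 → [7, 1, -2, -11, -11, -15, -17, -17]

-17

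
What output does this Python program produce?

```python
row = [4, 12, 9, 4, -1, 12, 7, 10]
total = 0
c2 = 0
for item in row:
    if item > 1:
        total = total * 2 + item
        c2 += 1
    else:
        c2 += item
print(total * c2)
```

item=4: >1, total = 0*2+4 = 4; c2=1
item=12: >1, total = 4*2+12 = 20; c2=2
item=9: >1, total = 20*2+9 = 49; c2=3
item=4: >1, total = 49*2+4 = 102; c2=4
item=-1: not >1; c2=3
item=12: >1, total = 102*2+12 = 216; c2=4
item=7: >1, total = 216*2+7 = 439; c2=5
item=10: >1, total = 439*2+10 = 888; c2=6
total*c2 = 888*6 = 5328

5328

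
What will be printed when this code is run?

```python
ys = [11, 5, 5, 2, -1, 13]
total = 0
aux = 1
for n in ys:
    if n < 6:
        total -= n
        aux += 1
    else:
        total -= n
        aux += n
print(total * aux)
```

-1015

n=11: not <6, total = 0-11 = -11; aux=12
n=5: <6, total = (-11)-5 = -16; aux=13
n=5: <6, total = (-16)-5 = -21; aux=14
n=2: <6, total = (-21)-2 = -23; aux=15
n=-1: <6, total = (-23)-(-1) = -22; aux=16
n=13: not <6, total = (-22)-13 = -35; aux=29
total*aux = (-35)*29 = -1015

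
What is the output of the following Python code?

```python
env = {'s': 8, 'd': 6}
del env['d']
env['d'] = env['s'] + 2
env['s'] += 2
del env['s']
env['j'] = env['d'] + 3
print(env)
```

{'d': 10, 'j': 13}

del 'd' → {'s': 8}
env['d'] = env['s']+2 = 10 → {'s': 8, 'd': 10}
env['s'] = 8+2 = 10 → {'s': 10, 'd': 10}
del 's' → {'d': 10}
env['j'] = env['d']+3 = 13 → {'d': 10, 'j': 13}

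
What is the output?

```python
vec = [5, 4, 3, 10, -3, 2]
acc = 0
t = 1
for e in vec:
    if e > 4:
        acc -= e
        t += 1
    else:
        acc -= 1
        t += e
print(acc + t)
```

-10

e=5: >4, acc = 0-5 = -5; t=2
e=4: not >4, acc = (-5)-1 = -6; t=6
e=3: not >4, acc = (-6)-1 = -7; t=9
e=10: >4, acc = (-7)-10 = -17; t=10
e=-3: not >4, acc = (-17)-1 = -18; t=7
e=2: not >4, acc = (-18)-1 = -19; t=9
acc+t = (-19)+9 = -10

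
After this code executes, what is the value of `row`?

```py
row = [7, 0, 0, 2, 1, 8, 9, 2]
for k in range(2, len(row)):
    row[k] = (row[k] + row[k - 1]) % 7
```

k=2: row[2] = (0+0)%7 = 0 → [7, 0, 0, 2, 1, 8, 9, 2]
k=3: row[3] = (2+0)%7 = 2 → [7, 0, 0, 2, 1, 8, 9, 2]
k=4: row[4] = (1+2)%7 = 3 → [7, 0, 0, 2, 3, 8, 9, 2]
k=5: row[5] = (8+3)%7 = 4 → [7, 0, 0, 2, 3, 4, 9, 2]
k=6: row[6] = (9+4)%7 = 6 → [7, 0, 0, 2, 3, 4, 6, 2]
k=7: row[7] = (2+6)%7 = 1 → [7, 0, 0, 2, 3, 4, 6, 1]

[7, 0, 0, 2, 3, 4, 6, 1]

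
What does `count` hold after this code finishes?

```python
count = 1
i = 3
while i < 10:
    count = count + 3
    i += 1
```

i=3: count = 1+3 = 4
i=4: count = 4+3 = 7
i=5: count = 7+3 = 10
i=6: count = 10+3 = 13
i=7: count = 13+3 = 16
i=8: count = 16+3 = 19
i=9: count = 19+3 = 22

22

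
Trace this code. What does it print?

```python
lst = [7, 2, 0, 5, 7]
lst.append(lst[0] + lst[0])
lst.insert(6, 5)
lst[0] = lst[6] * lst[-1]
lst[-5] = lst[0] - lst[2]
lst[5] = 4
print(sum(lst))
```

append lst[0]+lst[0] = 7+7 = 14 → [7, 2, 0, 5, 7, 14]
insert 5 at 6 → [7, 2, 0, 5, 7, 14, 5]
lst[0] = lst[6]*lst[-1] = 5*5 = 25 → [25, 2, 0, 5, 7, 14, 5]
lst[-5] = lst[0]-lst[2] = 25-0 = 25 → [25, 2, 25, 5, 7, 14, 5]
lst[5] = 4 → [25, 2, 25, 5, 7, 4, 5]
sum = 73

73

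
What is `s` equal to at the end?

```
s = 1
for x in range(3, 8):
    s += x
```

x=3: s = 1+3 = 4
x=4: s = 4+4 = 8
x=5: s = 8+5 = 13
x=6: s = 13+6 = 19
x=7: s = 19+7 = 26

26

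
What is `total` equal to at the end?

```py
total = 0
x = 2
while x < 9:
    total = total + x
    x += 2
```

x=2: total = 0+2 = 2
x=4: total = 2+4 = 6
x=6: total = 6+6 = 12
x=8: total = 12+8 = 20

20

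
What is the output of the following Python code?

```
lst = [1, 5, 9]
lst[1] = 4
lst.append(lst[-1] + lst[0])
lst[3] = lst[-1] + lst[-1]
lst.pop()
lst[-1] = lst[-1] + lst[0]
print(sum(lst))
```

lst[1] = 4 → [1, 4, 9]
append lst[-1]+lst[0] = 9+1 = 10 → [1, 4, 9, 10]
lst[3] = lst[-1]+lst[-1] = 10+10 = 20 → [1, 4, 9, 20]
pop() removes 20 → [1, 4, 9]
lst[-1] = lst[-1]+lst[0] = 9+1 = 10 → [1, 4, 10]
sum = 15

15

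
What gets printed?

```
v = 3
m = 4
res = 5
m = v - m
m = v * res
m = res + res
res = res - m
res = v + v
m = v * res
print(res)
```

m = 3-4 = -1
m = 3*5 = 15
m = 5+5 = 10
res = 5-10 = -5
res = 3+3 = 6
m = 3*6 = 18

6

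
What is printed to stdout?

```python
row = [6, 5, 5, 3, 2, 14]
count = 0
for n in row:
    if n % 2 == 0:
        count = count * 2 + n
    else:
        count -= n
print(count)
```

n=6: even, count = 0*2+6 = 6
n=5: not even, count = 6-5 = 1
n=5: not even, count = 1-5 = -4
n=3: not even, count = (-4)-3 = -7
n=2: even, count = (-7)*2+2 = -12
n=14: even, count = (-12)*2+14 = -10

-10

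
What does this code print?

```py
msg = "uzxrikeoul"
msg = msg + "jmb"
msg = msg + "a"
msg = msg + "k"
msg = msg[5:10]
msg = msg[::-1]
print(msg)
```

+ 'jmb' → 'uzxrikeouljmb'
+ 'a' → 'uzxrikeouljmba'
+ 'k' → 'uzxrikeouljmbak'
slice [5:10] → 'keoul'
reverse → 'luoek'

luoek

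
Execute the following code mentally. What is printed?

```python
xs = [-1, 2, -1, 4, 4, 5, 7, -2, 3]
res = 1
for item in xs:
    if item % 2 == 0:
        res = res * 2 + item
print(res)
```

54

item=-1: not even
item=2: even, res = 1*2+2 = 4
item=-1: not even
item=4: even, res = 4*2+4 = 12
item=4: even, res = 12*2+4 = 28
item=5: not even
item=7: not even
item=-2: even, res = 28*2+(-2) = 54
item=3: not even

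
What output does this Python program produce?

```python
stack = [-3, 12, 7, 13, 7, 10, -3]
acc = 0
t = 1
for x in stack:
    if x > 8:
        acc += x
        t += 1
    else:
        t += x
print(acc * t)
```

420

x=-3: not >8; t=-2
x=12: >8, acc = 0+12 = 12; t=-1
x=7: not >8; t=6
x=13: >8, acc = 12+13 = 25; t=7
x=7: not >8; t=14
x=10: >8, acc = 25+10 = 35; t=15
x=-3: not >8; t=12
acc*t = 35*12 = 420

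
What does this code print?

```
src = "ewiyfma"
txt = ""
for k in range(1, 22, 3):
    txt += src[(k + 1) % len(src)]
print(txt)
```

imwfeya

k=1: add src[2]='i' → 'i'
k=4: add src[5]='m' → 'im'
k=7: add src[1]='w' → 'imw'
k=10: add src[4]='f' → 'imwf'
k=13: add src[0]='e' → 'imwfe'
k=16: add src[3]='y' → 'imwfey'
k=19: add src[6]='a' → 'imwfeya'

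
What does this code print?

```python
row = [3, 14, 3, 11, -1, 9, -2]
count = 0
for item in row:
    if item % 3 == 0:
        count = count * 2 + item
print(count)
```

item=3: %3==0, count = 0*2+3 = 3
item=14: not %3==0
item=3: %3==0, count = 3*2+3 = 9
item=11: not %3==0
item=-1: not %3==0
item=9: %3==0, count = 9*2+9 = 27
item=-2: not %3==0

27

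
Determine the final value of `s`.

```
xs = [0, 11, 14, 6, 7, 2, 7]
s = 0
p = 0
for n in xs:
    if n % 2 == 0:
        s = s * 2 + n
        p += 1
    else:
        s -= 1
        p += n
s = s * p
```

n=0: even, s = 0*2+0 = 0; p=1
n=11: not even, s = 0-1 = -1; p=12
n=14: even, s = (-1)*2+14 = 12; p=13
n=6: even, s = 12*2+6 = 30; p=14
n=7: not even, s = 30-1 = 29; p=21
n=2: even, s = 29*2+2 = 60; p=22
n=7: not even, s = 60-1 = 59; p=29
s*p = 59*29 = 1711

1711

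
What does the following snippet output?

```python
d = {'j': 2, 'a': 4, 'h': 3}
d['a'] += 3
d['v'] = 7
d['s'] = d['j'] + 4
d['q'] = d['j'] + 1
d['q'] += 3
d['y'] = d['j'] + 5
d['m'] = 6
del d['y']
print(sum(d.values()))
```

37

d['a'] = 4+3 = 7 → {'j': 2, 'a': 7, 'h': 3}
d['v'] = 7 → {'j': 2, 'a': 7, 'h': 3, 'v': 7}
d['s'] = d['j']+4 = 6 → {'j': 2, 'a': 7, 'h': 3, 'v': 7, 's': 6}
d['q'] = d['j']+1 = 3 → {'j': 2, 'a': 7, 'h': 3, 'v': 7, 's': 6, 'q': 3}
d['q'] = 3+3 = 6 → {'j': 2, 'a': 7, 'h': 3, 'v': 7, 's': 6, 'q': 6}
d['y'] = d['j']+5 = 7 → {'j': 2, 'a': 7, 'h': 3, 'v': 7, 's': 6, 'q': 6, 'y': 7}
d['m'] = 6 → {'j': 2, 'a': 7, 'h': 3, 'v': 7, 's': 6, 'q': 6, 'y': 7, 'm': 6}
del 'y' → {'j': 2, 'a': 7, 'h': 3, 'v': 7, 's': 6, 'q': 6, 'm': 6}
sum of values = 37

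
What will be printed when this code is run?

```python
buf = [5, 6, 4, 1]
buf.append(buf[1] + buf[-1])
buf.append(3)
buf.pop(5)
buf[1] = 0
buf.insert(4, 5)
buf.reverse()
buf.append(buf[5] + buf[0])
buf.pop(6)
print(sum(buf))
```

append buf[1]+buf[-1] = 6+1 = 7 → [5, 6, 4, 1, 7]
append 3 → [5, 6, 4, 1, 7, 3]
pop(5) removes 3 → [5, 6, 4, 1, 7]
buf[1] = 0 → [5, 0, 4, 1, 7]
insert 5 at 4 → [5, 0, 4, 1, 5, 7]
reverse → [7, 5, 1, 4, 0, 5]
append buf[5]+buf[0] = 5+7 = 12 → [7, 5, 1, 4, 0, 5, 12]
pop(6) removes 12 → [7, 5, 1, 4, 0, 5]
sum = 22

22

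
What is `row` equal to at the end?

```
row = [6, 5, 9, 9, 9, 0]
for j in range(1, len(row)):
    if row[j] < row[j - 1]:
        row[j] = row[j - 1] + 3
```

j=1: 5<6, row[1] = 6+3 = 9 → [6, 9, 9, 9, 9, 0]
j=2: 9>=9, unchanged → [6, 9, 9, 9, 9, 0]
j=3: 9>=9, unchanged → [6, 9, 9, 9, 9, 0]
j=4: 9>=9, unchanged → [6, 9, 9, 9, 9, 0]
j=5: 0<9, row[5] = 9+3 = 12 → [6, 9, 9, 9, 9, 12]

[6, 9, 9, 9, 9, 12]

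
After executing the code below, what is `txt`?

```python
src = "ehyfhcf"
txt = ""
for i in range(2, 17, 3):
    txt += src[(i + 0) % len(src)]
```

'ychhe'

i=2: add src[2]='y' → 'y'
i=5: add src[5]='c' → 'yc'
i=8: add src[1]='h' → 'ych'
i=11: add src[4]='h' → 'ychh'
i=14: add src[0]='e' → 'ychhe'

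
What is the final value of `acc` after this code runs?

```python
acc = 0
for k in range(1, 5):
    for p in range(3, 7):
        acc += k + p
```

k=1,p=3: acc = 0+4 = 4
k=1,p=4: acc = 4+5 = 9
k=1,p=5: acc = 9+6 = 15
k=1,p=6: acc = 15+7 = 22
k=2,p=3: acc = 22+5 = 27
k=2,p=4: acc = 27+6 = 33
k=2,p=5: acc = 33+7 = 40
k=2,p=6: acc = 40+8 = 48
k=3,p=3: acc = 48+6 = 54
k=3,p=4: acc = 54+7 = 61
k=3,p=5: acc = 61+8 = 69
k=3,p=6: acc = 69+9 = 78
k=4,p=3: acc = 78+7 = 85
k=4,p=4: acc = 85+8 = 93
k=4,p=5: acc = 93+9 = 102
k=4,p=6: acc = 102+10 = 112

112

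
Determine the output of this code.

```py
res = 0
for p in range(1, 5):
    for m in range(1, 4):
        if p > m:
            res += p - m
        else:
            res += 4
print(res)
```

34

p=1,m=1: not 1>1, res = 0+4 = 4
p=1,m=2: not 1>2, res = 4+4 = 8
p=1,m=3: not 1>3, res = 8+4 = 12
p=2,m=1: 2>1, res = 12+1 = 13
p=2,m=2: not 2>2, res = 13+4 = 17
p=2,m=3: not 2>3, res = 17+4 = 21
p=3,m=1: 3>1, res = 21+2 = 23
p=3,m=2: 3>2, res = 23+1 = 24
p=3,m=3: not 3>3, res = 24+4 = 28
p=4,m=1: 4>1, res = 28+3 = 31
p=4,m=2: 4>2, res = 31+2 = 33
p=4,m=3: 4>3, res = 33+1 = 34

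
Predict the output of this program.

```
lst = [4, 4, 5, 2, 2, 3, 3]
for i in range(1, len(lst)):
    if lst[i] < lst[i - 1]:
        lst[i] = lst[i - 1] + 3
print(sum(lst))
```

i=1: 4>=4, unchanged → [4, 4, 5, 2, 2, 3, 3]
i=2: 5>=4, unchanged → [4, 4, 5, 2, 2, 3, 3]
i=3: 2<5, lst[3] = 5+3 = 8 → [4, 4, 5, 8, 2, 3, 3]
i=4: 2<8, lst[4] = 8+3 = 11 → [4, 4, 5, 8, 11, 3, 3]
i=5: 3<11, lst[5] = 11+3 = 14 → [4, 4, 5, 8, 11, 14, 3]
i=6: 3<14, lst[6] = 14+3 = 17 → [4, 4, 5, 8, 11, 14, 17]
sum = 63

63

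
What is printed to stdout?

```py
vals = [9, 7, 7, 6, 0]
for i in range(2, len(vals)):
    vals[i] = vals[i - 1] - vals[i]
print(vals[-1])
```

-6

i=2: vals[2] = 7-7 = 0 → [9, 7, 0, 6, 0]
i=3: vals[3] = 0-6 = -6 → [9, 7, 0, -6, 0]
i=4: vals[4] = (-6)-0 = -6 → [9, 7, 0, -6, -6]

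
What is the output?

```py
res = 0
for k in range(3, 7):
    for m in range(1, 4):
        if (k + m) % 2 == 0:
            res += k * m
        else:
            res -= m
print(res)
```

k=3,m=1: even sum, res = 0+3 = 3
k=3,m=2: odd sum, res = 3-2 = 1
k=3,m=3: even sum, res = 1+9 = 10
k=4,m=1: odd sum, res = 10-1 = 9
k=4,m=2: even sum, res = 9+8 = 17
k=4,m=3: odd sum, res = 17-3 = 14
k=5,m=1: even sum, res = 14+5 = 19
k=5,m=2: odd sum, res = 19-2 = 17
k=5,m=3: even sum, res = 17+15 = 32
k=6,m=1: odd sum, res = 32-1 = 31
k=6,m=2: even sum, res = 31+12 = 43
k=6,m=3: odd sum, res = 43-3 = 40

40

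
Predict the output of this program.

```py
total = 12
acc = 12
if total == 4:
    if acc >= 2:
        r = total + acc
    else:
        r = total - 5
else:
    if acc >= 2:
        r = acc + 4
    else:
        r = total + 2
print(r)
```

total=12, acc=12
total == 4 is False; acc >= 2 is True
→ r = acc + 4 = 16

16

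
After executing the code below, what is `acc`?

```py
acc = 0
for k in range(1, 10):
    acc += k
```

k=1: acc = 0+1 = 1
k=2: acc = 1+2 = 3
k=3: acc = 3+3 = 6
k=4: acc = 6+4 = 10
k=5: acc = 10+5 = 15
k=6: acc = 15+6 = 21
k=7: acc = 21+7 = 28
k=8: acc = 28+8 = 36
k=9: acc = 36+9 = 45

45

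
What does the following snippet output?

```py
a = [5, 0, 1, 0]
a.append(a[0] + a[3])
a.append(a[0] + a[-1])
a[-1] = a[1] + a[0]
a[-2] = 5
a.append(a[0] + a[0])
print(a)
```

append a[0]+a[3] = 5+0 = 5 → [5, 0, 1, 0, 5]
append a[0]+a[-1] = 5+5 = 10 → [5, 0, 1, 0, 5, 10]
a[-1] = a[1]+a[0] = 0+5 = 5 → [5, 0, 1, 0, 5, 5]
a[-2] = 5 → [5, 0, 1, 0, 5, 5]
append a[0]+a[0] = 5+5 = 10 → [5, 0, 1, 0, 5, 5, 10]

[5, 0, 1, 0, 5, 5, 10]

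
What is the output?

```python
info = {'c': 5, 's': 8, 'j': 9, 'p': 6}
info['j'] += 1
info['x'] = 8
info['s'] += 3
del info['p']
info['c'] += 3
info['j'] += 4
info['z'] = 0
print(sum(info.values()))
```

41

info['j'] = 9+1 = 10 → {'c': 5, 's': 8, 'j': 10, 'p': 6}
info['x'] = 8 → {'c': 5, 's': 8, 'j': 10, 'p': 6, 'x': 8}
info['s'] = 8+3 = 11 → {'c': 5, 's': 11, 'j': 10, 'p': 6, 'x': 8}
del 'p' → {'c': 5, 's': 11, 'j': 10, 'x': 8}
info['c'] = 5+3 = 8 → {'c': 8, 's': 11, 'j': 10, 'x': 8}
info['j'] = 10+4 = 14 → {'c': 8, 's': 11, 'j': 14, 'x': 8}
info['z'] = 0 → {'c': 8, 's': 11, 'j': 14, 'x': 8, 'z': 0}
sum of values = 41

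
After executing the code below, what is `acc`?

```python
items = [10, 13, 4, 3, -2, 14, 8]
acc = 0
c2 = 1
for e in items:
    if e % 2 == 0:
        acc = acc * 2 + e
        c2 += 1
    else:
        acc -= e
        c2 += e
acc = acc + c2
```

e=10: even, acc = 0*2+10 = 10; c2=2
e=13: not even, acc = 10-13 = -3; c2=15
e=4: even, acc = (-3)*2+4 = -2; c2=16
e=3: not even, acc = (-2)-3 = -5; c2=19
e=-2: even, acc = (-5)*2+(-2) = -12; c2=20
e=14: even, acc = (-12)*2+14 = -10; c2=21
e=8: even, acc = (-10)*2+8 = -12; c2=22
acc+c2 = (-12)+22 = 10

10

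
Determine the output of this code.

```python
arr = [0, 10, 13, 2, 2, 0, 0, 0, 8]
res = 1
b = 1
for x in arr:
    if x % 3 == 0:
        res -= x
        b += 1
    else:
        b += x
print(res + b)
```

x=0: %3==0, res = 1-0 = 1; b=2
x=10: not %3==0; b=12
x=13: not %3==0; b=25
x=2: not %3==0; b=27
x=2: not %3==0; b=29
x=0: %3==0, res = 1-0 = 1; b=30
x=0: %3==0, res = 1-0 = 1; b=31
x=0: %3==0, res = 1-0 = 1; b=32
x=8: not %3==0; b=40
res+b = 1+40 = 41

41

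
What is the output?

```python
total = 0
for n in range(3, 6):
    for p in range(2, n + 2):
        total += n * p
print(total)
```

n=3,p=2: total = 0+6 = 6
n=3,p=3: total = 6+9 = 15
n=3,p=4: total = 15+12 = 27
n=4,p=2: total = 27+8 = 35
n=4,p=3: total = 35+12 = 47
n=4,p=4: total = 47+16 = 63
n=4,p=5: total = 63+20 = 83
n=5,p=2: total = 83+10 = 93
n=5,p=3: total = 93+15 = 108
n=5,p=4: total = 108+20 = 128
n=5,p=5: total = 128+25 = 153
n=5,p=6: total = 153+30 = 183

183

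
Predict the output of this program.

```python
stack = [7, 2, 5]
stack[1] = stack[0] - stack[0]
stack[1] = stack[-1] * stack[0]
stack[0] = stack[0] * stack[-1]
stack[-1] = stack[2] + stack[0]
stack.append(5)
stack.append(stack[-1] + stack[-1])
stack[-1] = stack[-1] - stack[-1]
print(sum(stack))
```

stack[1] = stack[0]-stack[0] = 7-7 = 0 → [7, 0, 5]
stack[1] = stack[-1]*stack[0] = 5*7 = 35 → [7, 35, 5]
stack[0] = stack[0]*stack[-1] = 7*5 = 35 → [35, 35, 5]
stack[-1] = stack[2]+stack[0] = 5+35 = 40 → [35, 35, 40]
append 5 → [35, 35, 40, 5]
append stack[-1]+stack[-1] = 5+5 = 10 → [35, 35, 40, 5, 10]
stack[-1] = stack[-1]-stack[-1] = 10-10 = 0 → [35, 35, 40, 5, 0]
sum = 115

115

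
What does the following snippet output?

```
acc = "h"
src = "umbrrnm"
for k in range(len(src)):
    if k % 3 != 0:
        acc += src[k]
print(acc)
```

k=0: skip
k=1: add 'm' → 'hm'
k=2: add 'b' → 'hmb'
k=3: skip
k=4: add 'r' → 'hmbr'
k=5: add 'n' → 'hmbrn'
k=6: skip

hmbrn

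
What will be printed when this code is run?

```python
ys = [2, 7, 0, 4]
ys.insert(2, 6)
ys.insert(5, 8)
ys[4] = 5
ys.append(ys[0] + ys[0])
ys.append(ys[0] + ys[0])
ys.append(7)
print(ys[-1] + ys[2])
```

insert 6 at 2 → [2, 7, 6, 0, 4]
insert 8 at 5 → [2, 7, 6, 0, 4, 8]
ys[4] = 5 → [2, 7, 6, 0, 5, 8]
append ys[0]+ys[0] = 2+2 = 4 → [2, 7, 6, 0, 5, 8, 4]
append ys[0]+ys[0] = 2+2 = 4 → [2, 7, 6, 0, 5, 8, 4, 4]
append 7 → [2, 7, 6, 0, 5, 8, 4, 4, 7]
ys[-1]+ys[2] = 7+6 = 13

13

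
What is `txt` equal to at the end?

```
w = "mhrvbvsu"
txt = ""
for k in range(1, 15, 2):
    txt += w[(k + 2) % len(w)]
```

k=1: add w[3]='v' → 'v'
k=3: add w[5]='v' → 'vv'
k=5: add w[7]='u' → 'vvu'
k=7: add w[1]='h' → 'vvuh'
k=9: add w[3]='v' → 'vvuhv'
k=11: add w[5]='v' → 'vvuhvv'
k=13: add w[7]='u' → 'vvuhvvu'

'vvuhvvu'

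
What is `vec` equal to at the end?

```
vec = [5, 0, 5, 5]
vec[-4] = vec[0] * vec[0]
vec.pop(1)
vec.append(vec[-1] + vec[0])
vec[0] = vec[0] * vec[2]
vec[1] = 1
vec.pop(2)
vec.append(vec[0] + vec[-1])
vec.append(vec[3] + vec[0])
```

[125, 1, 30, 155, 280]

vec[-4] = vec[0]*vec[0] = 5*5 = 25 → [25, 0, 5, 5]
pop(1) removes 0 → [25, 5, 5]
append vec[-1]+vec[0] = 5+25 = 30 → [25, 5, 5, 30]
vec[0] = vec[0]*vec[2] = 25*5 = 125 → [125, 5, 5, 30]
vec[1] = 1 → [125, 1, 5, 30]
pop(2) removes 5 → [125, 1, 30]
append vec[0]+vec[-1] = 125+30 = 155 → [125, 1, 30, 155]
append vec[3]+vec[0] = 155+125 = 280 → [125, 1, 30, 155, 280]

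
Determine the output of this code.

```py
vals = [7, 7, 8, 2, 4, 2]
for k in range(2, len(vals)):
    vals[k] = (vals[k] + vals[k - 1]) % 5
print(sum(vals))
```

k=2: vals[2] = (8+7)%5 = 0 → [7, 7, 0, 2, 4, 2]
k=3: vals[3] = (2+0)%5 = 2 → [7, 7, 0, 2, 4, 2]
k=4: vals[4] = (4+2)%5 = 1 → [7, 7, 0, 2, 1, 2]
k=5: vals[5] = (2+1)%5 = 3 → [7, 7, 0, 2, 1, 3]
sum = 20

20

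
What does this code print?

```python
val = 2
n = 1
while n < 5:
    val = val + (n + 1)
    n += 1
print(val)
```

16

n=1: val = 2+2 = 4
n=2: val = 4+3 = 7
n=3: val = 7+4 = 11
n=4: val = 11+5 = 16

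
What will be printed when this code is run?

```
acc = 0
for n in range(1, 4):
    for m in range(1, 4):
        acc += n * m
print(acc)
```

n=1,m=1: acc = 0+1 = 1
n=1,m=2: acc = 1+2 = 3
n=1,m=3: acc = 3+3 = 6
n=2,m=1: acc = 6+2 = 8
n=2,m=2: acc = 8+4 = 12
n=2,m=3: acc = 12+6 = 18
n=3,m=1: acc = 18+3 = 21
n=3,m=2: acc = 21+6 = 27
n=3,m=3: acc = 27+9 = 36

36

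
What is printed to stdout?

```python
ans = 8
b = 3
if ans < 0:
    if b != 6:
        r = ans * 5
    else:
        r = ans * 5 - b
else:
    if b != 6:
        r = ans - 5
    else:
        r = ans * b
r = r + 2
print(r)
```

5

ans=8, b=3
ans < 0 is False; b != 6 is True
→ r = ans - 5 = 3
r = 3+2 = 5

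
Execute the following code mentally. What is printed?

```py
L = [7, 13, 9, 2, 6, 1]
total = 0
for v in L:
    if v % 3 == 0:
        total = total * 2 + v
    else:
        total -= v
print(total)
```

v=7: not %3==0, total = 0-7 = -7
v=13: not %3==0, total = (-7)-13 = -20
v=9: %3==0, total = (-20)*2+9 = -31
v=2: not %3==0, total = (-31)-2 = -33
v=6: %3==0, total = (-33)*2+6 = -60
v=1: not %3==0, total = (-60)-1 = -61

-61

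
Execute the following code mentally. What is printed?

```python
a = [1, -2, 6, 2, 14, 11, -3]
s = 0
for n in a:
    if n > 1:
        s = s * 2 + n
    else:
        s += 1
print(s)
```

n=1: not >1, s = 0+1 = 1
n=-2: not >1, s = 1+1 = 2
n=6: >1, s = 2*2+6 = 10
n=2: >1, s = 10*2+2 = 22
n=14: >1, s = 22*2+14 = 58
n=11: >1, s = 58*2+11 = 127
n=-3: not >1, s = 127+1 = 128

128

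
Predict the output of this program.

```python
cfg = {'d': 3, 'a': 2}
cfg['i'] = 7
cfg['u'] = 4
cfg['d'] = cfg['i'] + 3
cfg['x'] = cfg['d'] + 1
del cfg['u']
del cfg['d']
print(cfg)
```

cfg['i'] = 7 → {'d': 3, 'a': 2, 'i': 7}
cfg['u'] = 4 → {'d': 3, 'a': 2, 'i': 7, 'u': 4}
cfg['d'] = cfg['i']+3 = 10 → {'d': 10, 'a': 2, 'i': 7, 'u': 4}
cfg['x'] = cfg['d']+1 = 11 → {'d': 10, 'a': 2, 'i': 7, 'u': 4, 'x': 11}
del 'u' → {'d': 10, 'a': 2, 'i': 7, 'x': 11}
del 'd' → {'a': 2, 'i': 7, 'x': 11}

{'a': 2, 'i': 7, 'x': 11}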